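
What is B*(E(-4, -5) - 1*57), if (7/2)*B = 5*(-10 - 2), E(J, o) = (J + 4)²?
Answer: 6840/7 ≈ 977.14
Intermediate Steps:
E(J, o) = (4 + J)²
B = -120/7 (B = 2*(5*(-10 - 2))/7 = 2*(5*(-12))/7 = (2/7)*(-60) = -120/7 ≈ -17.143)
B*(E(-4, -5) - 1*57) = -120*((4 - 4)² - 1*57)/7 = -120*(0² - 57)/7 = -120*(0 - 57)/7 = -120/7*(-57) = 6840/7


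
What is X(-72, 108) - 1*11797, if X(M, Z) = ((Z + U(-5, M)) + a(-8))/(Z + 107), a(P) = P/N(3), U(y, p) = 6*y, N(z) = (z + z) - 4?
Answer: -2536281/215 ≈ -11797.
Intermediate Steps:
N(z) = -4 + 2*z (N(z) = 2*z - 4 = -4 + 2*z)
a(P) = P/2 (a(P) = P/(-4 + 2*3) = P/(-4 + 6) = P/2)
X(M, Z) = (-34 + Z)/(107 + Z) (X(M, Z) = ((Z + 6*(-5)) + (1/2)*(-8))/(Z + 107) = ((Z - 30) - 4)/(107 + Z) = ((-30 + Z) - 4)/(107 + Z) = (-34 + Z)/(107 + Z))
X(-72, 108) - 1*11797 = (-34 + 108)/(107 + 108) - 1*11797 = 74/215 - 11797 = -2536281/215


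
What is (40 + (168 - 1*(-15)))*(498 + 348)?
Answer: 188658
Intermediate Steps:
(40 + (168 - 1*(-15)))*(498 + 348) = (40 + (168 + 15))*846 = (40 + 183)*846 = 223*846 = 188658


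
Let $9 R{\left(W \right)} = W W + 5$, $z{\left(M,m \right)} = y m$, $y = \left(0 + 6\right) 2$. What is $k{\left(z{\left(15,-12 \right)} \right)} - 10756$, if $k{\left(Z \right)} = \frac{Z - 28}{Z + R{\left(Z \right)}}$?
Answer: $- \frac{209151968}{19445} \approx -10756.0$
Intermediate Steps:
$y = 12$ ($y = 6 \cdot 2 = 12$)
$z{\left(M,m \right)} = 12 m$
$R{\left(W \right)} = \frac{5}{9} + \frac{W^{2}}{9}$ ($R{\left(W \right)} = \frac{W W + 5}{9} = \frac{W^{2} + 5}{9} = \frac{5 + W^{2}}{9} = \frac{5}{9} + \frac{W^{2}}{9}$)
$k{\left(Z \right)} = \frac{-28 + Z}{\frac{5}{9} + Z + \frac{Z^{2}}{9}}$ ($k{\left(Z \right)} = \frac{Z - 28}{Z + \left(\frac{5}{9} + \frac{Z^{2}}{9}\right)} = \frac{-28 + Z}{\frac{5}{9} + Z + \frac{Z^{2}}{9}}$)
$k{\left(z{\left(15,-12 \right)} \right)} - 10756 = \frac{9 \left(-28 + 12 \left(-12\right)\right)}{5 + \left(12 \left(-12\right)\right)^{2} + 9 \cdot 12 \left(-12\right)} - 10756 = \frac{9 \left(-28 - 144\right)}{5 + \left(-144\right)^{2} + 9 \left(-144\right)} - 10756 = 9 \frac{1}{5 + 20736 - 1296} \left(-172\right) - 10756 = 9 \cdot \frac{1}{19445} \left(-172\right) - 10756 = - \frac{1548}{19445} - 10756 = - \frac{209151968}{19445}$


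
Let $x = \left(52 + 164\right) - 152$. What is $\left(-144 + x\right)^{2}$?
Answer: $6400$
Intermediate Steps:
$x = 64$ ($x = 216 - 152 = 64$)
$\left(-144 + x\right)^{2} = \left(-144 + 64\right)^{2} = \left(-80\right)^{2} = 6400$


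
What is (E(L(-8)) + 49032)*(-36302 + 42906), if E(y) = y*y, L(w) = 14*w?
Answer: 406647904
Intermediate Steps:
E(y) = y²
(E(L(-8)) + 49032)*(-36302 + 42906) = ((14*(-8))² + 49032)*(-36302 + 42906) = ((-112)² + 49032)*6604 = (12544 + 49032)*6604 = 61576*6604 = 406647904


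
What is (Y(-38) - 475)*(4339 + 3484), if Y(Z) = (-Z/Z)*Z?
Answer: -3418651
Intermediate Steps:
Y(Z) = -Z (Y(Z) = (-1*1)*Z = -Z)
(Y(-38) - 475)*(4339 + 3484) = (-1*(-38) - 475)*(4339 + 3484) = (38 - 475)*7823 = -437*7823 = -3418651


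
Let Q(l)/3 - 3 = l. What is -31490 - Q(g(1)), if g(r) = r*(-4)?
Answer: -31487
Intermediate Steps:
g(r) = -4*r
Q(l) = 9 + 3*l
-31490 - Q(g(1)) = -31490 - (9 + 3*(-4*1)) = -31490 - (9 + 3*(-4)) = -31490 - (9 - 12) = -31490 - 1*(-3) = -31490 + 3 = -31487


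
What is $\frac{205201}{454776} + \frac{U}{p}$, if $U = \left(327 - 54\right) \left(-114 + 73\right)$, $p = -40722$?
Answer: $\frac{2241083815}{3086564712} \approx 0.72608$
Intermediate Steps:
$U = -11193$ ($U = 273 \left(-41\right) = -11193$)
$\frac{205201}{454776} + \frac{U}{p} = \frac{205201}{454776} - \frac{11193}{-40722} = 205201 \cdot \frac{1}{454776} - - \frac{3731}{13574} = \frac{205201}{454776} + \frac{3731}{13574} = \frac{2241083815}{3086564712}$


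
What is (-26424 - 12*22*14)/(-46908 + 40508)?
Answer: 753/160 ≈ 4.7063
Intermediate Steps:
(-26424 - 12*22*14)/(-46908 + 40508) = (-26424 - 264*14)/(-6400) = (-26424 - 3696)*(-1/6400) = -30120*(-1/6400) = 753/160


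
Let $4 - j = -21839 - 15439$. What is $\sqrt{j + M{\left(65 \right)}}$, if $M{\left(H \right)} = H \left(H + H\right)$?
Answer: $2 \sqrt{11433} \approx 213.85$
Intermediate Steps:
$M{\left(H \right)} = 2 H^{2}$ ($M{\left(H \right)} = H 2 H = 2 H^{2}$)
$j = 37282$ ($j = 4 - \left(-21839 - 15439\right) = 4 - -37278 = 4 + 37278 = 37282$)
$\sqrt{j + M{\left(65 \right)}} = \sqrt{37282 + 2 \cdot 65^{2}} = \sqrt{37282 + 2 \cdot 4225} = \sqrt{37282 + 8450} = \sqrt{45732} = 2 \sqrt{11433}$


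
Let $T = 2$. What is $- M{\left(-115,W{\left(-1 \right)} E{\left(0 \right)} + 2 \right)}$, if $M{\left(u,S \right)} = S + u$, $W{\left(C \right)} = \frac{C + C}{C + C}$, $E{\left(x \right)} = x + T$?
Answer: $111$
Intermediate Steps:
$E{\left(x \right)} = 2 + x$ ($E{\left(x \right)} = x + 2 = 2 + x$)
$W{\left(C \right)} = 1$ ($W{\left(C \right)} = \frac{2 C}{2 C} = 2 C \frac{1}{2 C} = 1$)
$- M{\left(-115,W{\left(-1 \right)} E{\left(0 \right)} + 2 \right)} = - (\left(1 \left(2 + 0\right) + 2\right) - 115) = - (\left(1 \cdot 2 + 2\right) - 115) = - (\left(2 + 2\right) - 115) = - (4 - 115) = \left(-1\right) \left(-111\right) = 111$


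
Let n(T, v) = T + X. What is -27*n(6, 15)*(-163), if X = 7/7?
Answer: 30807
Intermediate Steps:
X = 1 (X = 7*(⅐) = 1)
n(T, v) = 1 + T (n(T, v) = T + 1 = 1 + T)
-27*n(6, 15)*(-163) = -27*(1 + 6)*(-163) = -27*7*(-163) = -189*(-163) = 30807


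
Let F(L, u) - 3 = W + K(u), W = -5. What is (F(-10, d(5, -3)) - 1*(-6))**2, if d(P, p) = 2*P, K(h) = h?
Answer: 196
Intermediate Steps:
F(L, u) = -2 + u (F(L, u) = 3 + (-5 + u) = -2 + u)
(F(-10, d(5, -3)) - 1*(-6))**2 = ((-2 + 2*5) - 1*(-6))**2 = ((-2 + 10) + 6)**2 = (8 + 6)**2 = 14**2 = 196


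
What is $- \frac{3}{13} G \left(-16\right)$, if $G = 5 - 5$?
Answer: $0$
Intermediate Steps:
$G = 0$ ($G = 5 - 5 = 0$)
$- \frac{3}{13} G \left(-16\right) = - \frac{3}{13} \cdot 0 \left(-16\right) = \left(-3\right) \frac{1}{13} \cdot 0 \left(-16\right) = \left(- \frac{3}{13}\right) 0 \left(-16\right) = 0 \left(-16\right) = 0$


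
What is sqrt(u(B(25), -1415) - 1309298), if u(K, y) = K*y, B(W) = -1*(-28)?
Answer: I*sqrt(1348918) ≈ 1161.4*I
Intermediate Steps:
B(W) = 28
sqrt(u(B(25), -1415) - 1309298) = sqrt(28*(-1415) - 1309298) = sqrt(-39620 - 1309298) = sqrt(-1348918) = I*sqrt(1348918)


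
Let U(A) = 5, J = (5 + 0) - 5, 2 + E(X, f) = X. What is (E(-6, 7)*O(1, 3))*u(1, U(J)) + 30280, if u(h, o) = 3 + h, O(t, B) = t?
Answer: 30248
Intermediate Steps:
E(X, f) = -2 + X
J = 0 (J = 5 - 5 = 0)
(E(-6, 7)*O(1, 3))*u(1, U(J)) + 30280 = ((-2 - 6)*1)*(3 + 1) + 30280 = -8*1*4 + 30280 = -8*4 + 30280 = -32 + 30280 = 30248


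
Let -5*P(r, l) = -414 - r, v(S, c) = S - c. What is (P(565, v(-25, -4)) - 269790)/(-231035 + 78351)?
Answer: 1347971/763420 ≈ 1.7657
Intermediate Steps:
P(r, l) = 414/5 + r/5 (P(r, l) = -(-414 - r)/5 = 414/5 + r/5)
(P(565, v(-25, -4)) - 269790)/(-231035 + 78351) = ((414/5 + (⅕)*565) - 269790)/(-231035 + 78351) = ((414/5 + 113) - 269790)/(-152684) = (979/5 - 269790)*(-1/152684) = -1347971/5*(-1/152684) = 1347971/763420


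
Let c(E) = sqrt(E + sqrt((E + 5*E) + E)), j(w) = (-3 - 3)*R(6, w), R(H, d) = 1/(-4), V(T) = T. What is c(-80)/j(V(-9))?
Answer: 4*sqrt(-20 + I*sqrt(35))/3 ≈ 0.87262 + 6.0264*I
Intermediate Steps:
R(H, d) = -1/4 (R(H, d) = 1*(-1/4) = -1/4)
j(w) = 3/2 (j(w) = (-3 - 3)*(-1/4) = -6*(-1/4) = 3/2)
c(E) = sqrt(E + sqrt(7)*sqrt(E)) (c(E) = sqrt(E + sqrt(6*E + E)) = sqrt(E + sqrt(7*E)) = sqrt(E + sqrt(7)*sqrt(E)))
c(-80)/j(V(-9)) = sqrt(-80 + sqrt(7)*sqrt(-80))/(3/2) = sqrt(-80 + sqrt(7)*(4*I*sqrt(5)))*(2/3) = sqrt(-80 + 4*I*sqrt(35))*(2/3) = 2*sqrt(-80 + 4*I*sqrt(35))/3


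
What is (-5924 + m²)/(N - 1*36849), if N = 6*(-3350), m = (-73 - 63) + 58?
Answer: -160/56949 ≈ -0.0028095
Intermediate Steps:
m = -78 (m = -136 + 58 = -78)
N = -20100
(-5924 + m²)/(N - 1*36849) = (-5924 + (-78)²)/(-20100 - 1*36849) = (-5924 + 6084)/(-20100 - 36849) = 160/(-56949) = 160*(-1/56949) = -160/56949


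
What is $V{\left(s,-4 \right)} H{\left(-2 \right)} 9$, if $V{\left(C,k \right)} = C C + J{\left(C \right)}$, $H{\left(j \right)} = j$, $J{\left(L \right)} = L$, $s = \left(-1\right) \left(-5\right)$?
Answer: $-540$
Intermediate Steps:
$s = 5$
$V{\left(C,k \right)} = C + C^{2}$ ($V{\left(C,k \right)} = C C + C = C^{2} + C = C + C^{2}$)
$V{\left(s,-4 \right)} H{\left(-2 \right)} 9 = 5 \left(1 + 5\right) \left(-2\right) 9 = 5 \cdot 6 \left(-2\right) 9 = 30 \left(-2\right) 9 = \left(-60\right) 9 = -540$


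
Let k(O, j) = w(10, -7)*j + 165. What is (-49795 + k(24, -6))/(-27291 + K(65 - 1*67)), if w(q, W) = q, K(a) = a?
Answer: 49690/27293 ≈ 1.8206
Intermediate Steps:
k(O, j) = 165 + 10*j (k(O, j) = 10*j + 165 = 165 + 10*j)
(-49795 + k(24, -6))/(-27291 + K(65 - 1*67)) = (-49795 + (165 + 10*(-6)))/(-27291 + (65 - 1*67)) = (-49795 + (165 - 60))/(-27291 + (65 - 67)) = (-49795 + 105)/(-27291 - 2) = -49690/(-27293) = -49690*(-1/27293) = 49690/27293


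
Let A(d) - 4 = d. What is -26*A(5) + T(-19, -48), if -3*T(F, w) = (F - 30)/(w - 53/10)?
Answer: -374656/1599 ≈ -234.31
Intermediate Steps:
A(d) = 4 + d
T(F, w) = -(-30 + F)/(3*(-53/10 + w)) (T(F, w) = -(F - 30)/(3*(w - 53/10)) = -(-30 + F)/(3*(w - 53*1/10)) = -(-30 + F)/(3*(w - 53/10)) = -(-30 + F)/(3*(-53/10 + w)))
-26*A(5) + T(-19, -48) = -26*(4 + 5) + 10*(30 - 1*(-19))/(3*(-53 + 10*(-48))) = -26*9 + 10*(30 + 19)/(3*(-53 - 480)) = -234 + (10/3)*49/(-533) = -234 + (10/3)*(-1/533)*49 = -234 - 490/1599 = -374656/1599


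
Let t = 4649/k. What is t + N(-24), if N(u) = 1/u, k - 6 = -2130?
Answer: -9475/4248 ≈ -2.2305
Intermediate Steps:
k = -2124 (k = 6 - 2130 = -2124)
t = -4649/2124 (t = 4649/(-2124) = 4649*(-1/2124) = -4649/2124 ≈ -2.1888)
t + N(-24) = -4649/2124 + 1/(-24) = -4649/2124 - 1/24 = -9475/4248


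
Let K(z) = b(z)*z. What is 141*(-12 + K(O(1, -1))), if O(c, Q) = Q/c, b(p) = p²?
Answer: -1833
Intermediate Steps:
K(z) = z³ (K(z) = z²*z = z³)
141*(-12 + K(O(1, -1))) = 141*(-12 + (-1/1)³) = 141*(-12 + (-1*1)³) = 141*(-12 + (-1)³) = 141*(-12 - 1) = 141*(-13) = -1833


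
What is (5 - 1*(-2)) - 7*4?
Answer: -21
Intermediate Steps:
(5 - 1*(-2)) - 7*4 = (5 + 2) - 28 = 7 - 28 = -21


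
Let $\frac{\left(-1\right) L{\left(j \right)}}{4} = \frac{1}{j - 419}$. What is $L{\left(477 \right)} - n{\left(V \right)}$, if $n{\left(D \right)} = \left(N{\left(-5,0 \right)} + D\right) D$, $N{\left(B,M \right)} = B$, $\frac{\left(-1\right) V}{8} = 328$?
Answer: $- \frac{200056386}{29} \approx -6.8985 \cdot 10^{6}$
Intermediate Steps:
$V = -2624$ ($V = \left(-8\right) 328 = -2624$)
$L{\left(j \right)} = - \frac{4}{-419 + j}$ ($L{\left(j \right)} = - \frac{4}{j - 419} = - \frac{4}{-419 + j}$)
$n{\left(D \right)} = D \left(-5 + D\right)$ ($n{\left(D \right)} = \left(-5 + D\right) D = D \left(-5 + D\right)$)
$L{\left(477 \right)} - n{\left(V \right)} = - \frac{4}{-419 + 477} - - 2624 \left(-5 - 2624\right) = - \frac{4}{58} - \left(-2624\right) \left(-2629\right) = \left(-4\right) \frac{1}{58} - 6898496 = - \frac{2}{29} - 6898496 = - \frac{200056386}{29}$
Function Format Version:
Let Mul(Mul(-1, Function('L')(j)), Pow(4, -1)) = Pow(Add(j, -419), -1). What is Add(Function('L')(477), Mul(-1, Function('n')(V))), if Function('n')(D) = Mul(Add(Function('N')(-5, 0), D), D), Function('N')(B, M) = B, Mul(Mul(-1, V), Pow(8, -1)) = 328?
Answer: Rational(-200056386, 29) ≈ -6.8985e+6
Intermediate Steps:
V = -2624 (V = Mul(-8, 328) = -2624)
Function('L')(j) = Mul(-4, Pow(Add(-419, j), -1)) (Function('L')(j) = Mul(-4, Pow(Add(j, -419), -1)) = Mul(-4, Pow(Add(-419, j), -1)))
Function('n')(D) = Mul(D, Add(-5, D)) (Function('n')(D) = Mul(Add(-5, D), D) = Mul(D, Add(-5, D)))
Add(Function('L')(477), Mul(-1, Function('n')(V))) = Add(Mul(-4, Pow(Add(-419, 477), -1)), Mul(-1, Mul(-2624, Add(-5, -2624)))) = Add(Mul(-4, Pow(58, -1)), Mul(-1, Mul(-2624, -2629))) = Add(Mul(-4, Rational(1, 58)), Mul(-1, 6898496)) = Add(Rational(-2, 29), -6898496) = Rational(-200056386, 29)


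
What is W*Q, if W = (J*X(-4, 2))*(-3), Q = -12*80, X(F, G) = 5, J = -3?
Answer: -43200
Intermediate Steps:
Q = -960
W = 45 (W = -3*5*(-3) = -15*(-3) = 45)
W*Q = 45*(-960) = -43200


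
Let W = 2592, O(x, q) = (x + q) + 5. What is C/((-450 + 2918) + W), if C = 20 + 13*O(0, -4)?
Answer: 3/460 ≈ 0.0065217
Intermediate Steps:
O(x, q) = 5 + q + x (O(x, q) = (q + x) + 5 = 5 + q + x)
C = 33 (C = 20 + 13*(5 - 4 + 0) = 20 + 13*1 = 20 + 13 = 33)
C/((-450 + 2918) + W) = 33/((-450 + 2918) + 2592) = 33/(2468 + 2592) = 33/5060 = 33*(1/5060) = 3/460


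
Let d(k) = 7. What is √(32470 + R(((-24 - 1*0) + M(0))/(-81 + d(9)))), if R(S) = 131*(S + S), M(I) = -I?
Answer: √44567758/37 ≈ 180.43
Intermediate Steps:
R(S) = 262*S (R(S) = 131*(2*S) = 262*S)
√(32470 + R(((-24 - 1*0) + M(0))/(-81 + d(9)))) = √(32470 + 262*(((-24 - 1*0) - 1*0)/(-81 + 7))) = √(32470 + 262*(((-24 + 0) + 0)/(-74))) = √(32470 + 262*((-24 + 0)*(-1/74))) = √(32470 + 262*(-24*(-1/74))) = √(32470 + 262*(12/37)) = √(32470 + 3144/37) = √(1204534/37) = √44567758/37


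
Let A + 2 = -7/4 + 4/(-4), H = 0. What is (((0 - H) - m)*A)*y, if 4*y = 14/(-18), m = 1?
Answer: -133/144 ≈ -0.92361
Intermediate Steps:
y = -7/36 (y = (14/(-18))/4 = (14*(-1/18))/4 = (¼)*(-7/9) = -7/36 ≈ -0.19444)
A = -19/4 (A = -2 + (-7/4 + 4/(-4)) = -2 + (-7*¼ + 4*(-¼)) = -2 + (-7/4 - 1) = -2 - 11/4 = -19/4 ≈ -4.7500)
(((0 - H) - m)*A)*y = (((0 - 1*0) - 1*1)*(-19/4))*(-7/36) = (((0 + 0) - 1)*(-19/4))*(-7/36) = ((0 - 1)*(-19/4))*(-7/36) = -1*(-19/4)*(-7/36) = (19/4)*(-7/36) = -133/144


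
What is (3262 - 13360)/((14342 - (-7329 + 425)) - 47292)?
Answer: 561/1447 ≈ 0.38770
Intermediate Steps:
(3262 - 13360)/((14342 - (-7329 + 425)) - 47292) = -10098/((14342 - 1*(-6904)) - 47292) = -10098/((14342 + 6904) - 47292) = -10098/(21246 - 47292) = -10098/(-26046) = -10098*(-1/26046) = 561/1447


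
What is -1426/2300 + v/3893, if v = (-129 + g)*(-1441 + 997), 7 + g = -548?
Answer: 15064117/194650 ≈ 77.391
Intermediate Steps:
g = -555 (g = -7 - 548 = -555)
v = 303696 (v = (-129 - 555)*(-1441 + 997) = -684*(-444) = 303696)
-1426/2300 + v/3893 = -1426/2300 + 303696/3893 = -1426*1/2300 + 303696*(1/3893) = -31/50 + 303696/3893 = 15064117/194650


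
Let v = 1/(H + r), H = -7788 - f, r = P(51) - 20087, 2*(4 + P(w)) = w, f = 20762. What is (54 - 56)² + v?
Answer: 388922/97231 ≈ 4.0000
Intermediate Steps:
P(w) = -4 + w/2
r = -40131/2 (r = (-4 + (½)*51) - 20087 = (-4 + 51/2) - 20087 = 43/2 - 20087 = -40131/2 ≈ -20066.)
H = -28550 (H = -7788 - 1*20762 = -7788 - 20762 = -28550)
v = -2/97231 (v = 1/(-28550 - 40131/2) = 1/(-97231/2) = -2/97231 ≈ -2.0570e-5)
(54 - 56)² + v = (54 - 56)² - 2/97231 = (-2)² - 2/97231 = 4 - 2/97231 = 388922/97231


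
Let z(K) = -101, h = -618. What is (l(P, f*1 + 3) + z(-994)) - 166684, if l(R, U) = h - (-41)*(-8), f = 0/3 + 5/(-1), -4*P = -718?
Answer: -167731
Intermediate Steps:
P = 359/2 (P = -¼*(-718) = 359/2 ≈ 179.50)
f = -5 (f = 0*(⅓) + 5*(-1) = 0 - 5 = -5)
l(R, U) = -946 (l(R, U) = -618 - (-41)*(-8) = -618 - 1*328 = -618 - 328 = -946)
(l(P, f*1 + 3) + z(-994)) - 166684 = (-946 - 101) - 166684 = -1047 - 166684 = -167731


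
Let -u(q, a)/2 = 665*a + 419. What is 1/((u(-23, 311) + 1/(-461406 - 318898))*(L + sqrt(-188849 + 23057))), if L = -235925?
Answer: 184093221200/18001307875048091442841 + 3121216*I*sqrt(10362)/18001307875048091442841 ≈ 1.0227e-11 + 1.765e-14*I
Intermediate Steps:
u(q, a) = -838 - 1330*a (u(q, a) = -2*(665*a + 419) = -2*(419 + 665*a) = -838 - 1330*a)
1/((u(-23, 311) + 1/(-461406 - 318898))*(L + sqrt(-188849 + 23057))) = 1/(((-838 - 1330*311) + 1/(-461406 - 318898))*(-235925 + sqrt(-188849 + 23057))) = 1/(((-838 - 413630) + 1/(-780304))*(-235925 + sqrt(-165792))) = 1/((-414468 - 1/780304)*(-235925 + 4*I*sqrt(10362))) = 1/(-323411038273*(-235925 + 4*I*sqrt(10362))/780304) = 1/(76300749204557525/780304 - 323411038273*I*sqrt(10362)/195076)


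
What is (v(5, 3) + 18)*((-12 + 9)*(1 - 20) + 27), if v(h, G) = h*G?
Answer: 2772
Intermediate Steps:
v(h, G) = G*h
(v(5, 3) + 18)*((-12 + 9)*(1 - 20) + 27) = (3*5 + 18)*((-12 + 9)*(1 - 20) + 27) = (15 + 18)*(-3*(-19) + 27) = 33*(57 + 27) = 33*84 = 2772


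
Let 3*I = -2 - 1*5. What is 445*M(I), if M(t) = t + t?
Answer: -6230/3 ≈ -2076.7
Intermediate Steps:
I = -7/3 (I = (-2 - 1*5)/3 = (-2 - 5)/3 = (1/3)*(-7) = -7/3 ≈ -2.3333)
M(t) = 2*t
445*M(I) = 445*(2*(-7/3)) = 445*(-14/3) = -6230/3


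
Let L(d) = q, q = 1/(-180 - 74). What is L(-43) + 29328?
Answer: 7449311/254 ≈ 29328.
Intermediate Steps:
q = -1/254 (q = 1/(-254) = -1/254 ≈ -0.0039370)
L(d) = -1/254
L(-43) + 29328 = -1/254 + 29328 = 7449311/254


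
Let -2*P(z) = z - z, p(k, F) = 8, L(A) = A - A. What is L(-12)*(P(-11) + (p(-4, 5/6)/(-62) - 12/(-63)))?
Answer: 0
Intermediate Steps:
L(A) = 0
P(z) = 0 (P(z) = -(z - z)/2 = -½*0 = 0)
L(-12)*(P(-11) + (p(-4, 5/6)/(-62) - 12/(-63))) = 0*(0 + (8/(-62) - 12/(-63))) = 0*(0 + (8*(-1/62) - 12*(-1/63))) = 0*(0 + (-4/31 + 4/21)) = 0*(0 + 40/651) = 0*(40/651) = 0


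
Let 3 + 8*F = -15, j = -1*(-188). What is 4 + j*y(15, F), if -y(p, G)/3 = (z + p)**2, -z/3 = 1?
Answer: -81212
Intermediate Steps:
z = -3 (z = -3*1 = -3)
j = 188
F = -9/4 (F = -3/8 + (1/8)*(-15) = -3/8 - 15/8 = -9/4 ≈ -2.2500)
y(p, G) = -3*(-3 + p)**2
4 + j*y(15, F) = 4 + 188*(-3*(-3 + 15)**2) = 4 + 188*(-3*12**2) = 4 + 188*(-3*144) = 4 + 188*(-432) = 4 - 81216 = -81212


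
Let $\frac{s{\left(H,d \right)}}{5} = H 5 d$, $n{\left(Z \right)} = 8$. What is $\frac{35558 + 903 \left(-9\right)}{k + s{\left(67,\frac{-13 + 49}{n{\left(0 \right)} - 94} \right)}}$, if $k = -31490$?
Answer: $- \frac{1179533}{1384220} \approx -0.85213$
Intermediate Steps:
$s{\left(H,d \right)} = 25 H d$ ($s{\left(H,d \right)} = 5 H 5 d = 5 \cdot 5 H d = 25 H d$)
$\frac{35558 + 903 \left(-9\right)}{k + s{\left(67,\frac{-13 + 49}{n{\left(0 \right)} - 94} \right)}} = \frac{35558 + 903 \left(-9\right)}{-31490 + 25 \cdot 67 \frac{-13 + 49}{8 - 94}} = \frac{35558 - 8127}{-31490 + 25 \cdot 67 \frac{36}{-86}} = \frac{27431}{-31490 + 25 \cdot 67 \cdot 36 \left(- \frac{1}{86}\right)} = \frac{27431}{-31490 + 25 \cdot 67 \left(- \frac{18}{43}\right)} = \frac{27431}{-31490 - \frac{30150}{43}} = \frac{27431}{- \frac{1384220}{43}} = 27431 \left(- \frac{43}{1384220}\right) = - \frac{1179533}{1384220}$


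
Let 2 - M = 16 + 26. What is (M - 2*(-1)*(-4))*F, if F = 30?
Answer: -1440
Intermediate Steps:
M = -40 (M = 2 - (16 + 26) = 2 - 1*42 = 2 - 42 = -40)
(M - 2*(-1)*(-4))*F = (-40 - 2*(-1)*(-4))*30 = (-40 + 2*(-4))*30 = (-40 - 8)*30 = -48*30 = -1440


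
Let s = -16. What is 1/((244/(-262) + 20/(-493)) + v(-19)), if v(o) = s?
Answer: -64583/1096094 ≈ -0.058921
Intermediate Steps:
v(o) = -16
1/((244/(-262) + 20/(-493)) + v(-19)) = 1/((244/(-262) + 20/(-493)) - 16) = 1/((244*(-1/262) + 20*(-1/493)) - 16) = 1/((-122/131 - 20/493) - 16) = 1/(-62766/64583 - 16) = 1/(-1096094/64583) = -64583/1096094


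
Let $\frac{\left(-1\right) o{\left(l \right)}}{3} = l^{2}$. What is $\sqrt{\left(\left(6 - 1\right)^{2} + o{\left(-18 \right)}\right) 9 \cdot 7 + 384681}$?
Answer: $2 \sqrt{81255} \approx 570.11$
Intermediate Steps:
$o{\left(l \right)} = - 3 l^{2}$
$\sqrt{\left(\left(6 - 1\right)^{2} + o{\left(-18 \right)}\right) 9 \cdot 7 + 384681} = \sqrt{\left(\left(6 - 1\right)^{2} - 3 \left(-18\right)^{2}\right) 9 \cdot 7 + 384681} = \sqrt{\left(5^{2} - 972\right) 63 + 384681} = \sqrt{\left(25 - 972\right) 63 + 384681} = \sqrt{\left(-947\right) 63 + 384681} = \sqrt{-59661 + 384681} = \sqrt{325020} = 2 \sqrt{81255}$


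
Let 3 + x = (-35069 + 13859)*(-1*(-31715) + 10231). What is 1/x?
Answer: -1/889674663 ≈ -1.1240e-9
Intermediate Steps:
x = -889674663 (x = -3 + (-35069 + 13859)*(-1*(-31715) + 10231) = -3 - 21210*(31715 + 10231) = -3 - 21210*41946 = -3 - 889674660 = -889674663)
1/x = 1/(-889674663) = -1/889674663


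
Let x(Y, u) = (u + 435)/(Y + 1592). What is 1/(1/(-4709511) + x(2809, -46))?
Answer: 2302950879/203555042 ≈ 11.314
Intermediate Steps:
x(Y, u) = (435 + u)/(1592 + Y)
1/(1/(-4709511) + x(2809, -46)) = 1/(1/(-4709511) + (435 - 46)/(1592 + 2809)) = 1/(-1/4709511 + 389/4401) = 1/(203555042/2302950879) = 2302950879/203555042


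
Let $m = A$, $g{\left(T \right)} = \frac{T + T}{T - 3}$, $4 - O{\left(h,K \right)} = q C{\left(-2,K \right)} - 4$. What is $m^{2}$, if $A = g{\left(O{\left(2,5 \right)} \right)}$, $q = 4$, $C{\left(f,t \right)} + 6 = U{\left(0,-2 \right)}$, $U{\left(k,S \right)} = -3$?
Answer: $\frac{7744}{1681} \approx 4.6068$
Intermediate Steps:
$C{\left(f,t \right)} = -9$ ($C{\left(f,t \right)} = -6 - 3 = -9$)
$O{\left(h,K \right)} = 44$ ($O{\left(h,K \right)} = 4 - \left(4 \left(-9\right) - 4\right) = 4 - \left(-36 - 4\right) = 4 - -40 = 4 + 40 = 44$)
$g{\left(T \right)} = \frac{2 T}{-3 + T}$
$A = \frac{88}{41}$ ($A = 2 \cdot 44 \frac{1}{-3 + 44} = 2 \cdot 44 \cdot \frac{1}{41} = \frac{88}{41} \approx 2.1463$)
$m = \frac{88}{41} \approx 2.1463$
$m^{2} = \left(\frac{88}{41}\right)^{2} = \frac{7744}{1681}$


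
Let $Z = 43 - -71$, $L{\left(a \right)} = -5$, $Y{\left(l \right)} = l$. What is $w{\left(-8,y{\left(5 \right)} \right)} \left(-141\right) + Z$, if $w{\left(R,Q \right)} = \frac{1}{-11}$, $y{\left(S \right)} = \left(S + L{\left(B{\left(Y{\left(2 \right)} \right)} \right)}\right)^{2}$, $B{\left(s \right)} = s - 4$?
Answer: $\frac{1395}{11} \approx 126.82$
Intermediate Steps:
$B{\left(s \right)} = -4 + s$
$Z = 114$ ($Z = 43 + 71 = 114$)
$y{\left(S \right)} = \left(-5 + S\right)^{2}$ ($y{\left(S \right)} = \left(S - 5\right)^{2} = \left(-5 + S\right)^{2}$)
$w{\left(R,Q \right)} = - \frac{1}{11}$
$w{\left(-8,y{\left(5 \right)} \right)} \left(-141\right) + Z = \left(- \frac{1}{11}\right) \left(-141\right) + 114 = \frac{141}{11} + 114 = \frac{1395}{11}$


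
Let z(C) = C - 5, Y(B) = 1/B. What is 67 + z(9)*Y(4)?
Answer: 68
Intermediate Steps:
Y(B) = 1/B
z(C) = -5 + C
67 + z(9)*Y(4) = 67 + (-5 + 9)/4 = 67 + 4*(¼) = 67 + 1 = 68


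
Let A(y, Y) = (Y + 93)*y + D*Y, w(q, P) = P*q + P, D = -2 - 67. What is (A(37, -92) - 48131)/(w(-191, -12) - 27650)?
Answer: 20873/12685 ≈ 1.6455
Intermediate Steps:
D = -69
w(q, P) = P + P*q
A(y, Y) = -69*Y + y*(93 + Y) (A(y, Y) = (Y + 93)*y - 69*Y = (93 + Y)*y - 69*Y = y*(93 + Y) - 69*Y = -69*Y + y*(93 + Y))
(A(37, -92) - 48131)/(w(-191, -12) - 27650) = ((-69*(-92) + 93*37 - 92*37) - 48131)/(-12*(1 - 191) - 27650) = ((6348 + 3441 - 3404) - 48131)/(-12*(-190) - 27650) = (6385 - 48131)/(2280 - 27650) = -41746/(-25370) = -41746*(-1/25370) = 20873/12685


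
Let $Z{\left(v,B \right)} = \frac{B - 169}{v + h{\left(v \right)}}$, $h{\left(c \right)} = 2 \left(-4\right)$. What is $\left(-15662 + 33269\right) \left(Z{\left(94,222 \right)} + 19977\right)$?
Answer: $\frac{30250146525}{86} \approx 3.5175 \cdot 10^{8}$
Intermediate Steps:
$h{\left(c \right)} = -8$
$Z{\left(v,B \right)} = \frac{-169 + B}{-8 + v}$ ($Z{\left(v,B \right)} = \frac{B - 169}{v - 8} = \frac{-169 + B}{-8 + v}$)
$\left(-15662 + 33269\right) \left(Z{\left(94,222 \right)} + 19977\right) = \left(-15662 + 33269\right) \left(\frac{-169 + 222}{-8 + 94} + 19977\right) = 17607 \left(\frac{1}{86} \cdot 53 + 19977\right) = 17607 \left(\frac{53}{86} + 19977\right) = 17607 \cdot \frac{1718075}{86} = \frac{30250146525}{86}$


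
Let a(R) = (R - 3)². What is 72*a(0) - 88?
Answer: 560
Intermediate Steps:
a(R) = (-3 + R)²
72*a(0) - 88 = 72*(-3 + 0)² - 88 = 72*(-3)² - 88 = 72*9 - 88 = 648 - 88 = 560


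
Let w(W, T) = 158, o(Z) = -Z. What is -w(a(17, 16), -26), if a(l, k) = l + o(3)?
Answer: -158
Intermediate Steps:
a(l, k) = -3 + l (a(l, k) = l - 1*3 = l - 3 = -3 + l)
-w(a(17, 16), -26) = -1*158 = -158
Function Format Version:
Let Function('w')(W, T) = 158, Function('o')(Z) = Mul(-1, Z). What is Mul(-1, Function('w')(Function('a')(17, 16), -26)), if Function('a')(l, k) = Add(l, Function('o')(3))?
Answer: -158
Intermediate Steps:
Function('a')(l, k) = Add(-3, l) (Function('a')(l, k) = Add(l, Mul(-1, 3)) = Add(l, -3) = Add(-3, l))
Mul(-1, Function('w')(Function('a')(17, 16), -26)) = Mul(-1, 158) = -158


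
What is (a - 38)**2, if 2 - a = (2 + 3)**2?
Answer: 3721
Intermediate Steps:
a = -23 (a = 2 - (2 + 3)**2 = 2 - 1*5**2 = 2 - 1*25 = 2 - 25 = -23)
(a - 38)**2 = (-23 - 38)**2 = (-61)**2 = 3721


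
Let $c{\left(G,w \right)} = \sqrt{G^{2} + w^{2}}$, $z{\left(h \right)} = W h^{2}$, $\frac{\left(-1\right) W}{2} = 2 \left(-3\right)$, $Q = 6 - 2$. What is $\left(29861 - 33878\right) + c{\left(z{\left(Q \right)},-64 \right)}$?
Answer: $-4017 + 64 \sqrt{10} \approx -3814.6$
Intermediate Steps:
$Q = 4$ ($Q = 6 - 2 = 4$)
$W = 12$ ($W = - 2 \cdot 2 \left(-3\right) = \left(-2\right) \left(-6\right) = 12$)
$z{\left(h \right)} = 12 h^{2}$
$\left(29861 - 33878\right) + c{\left(z{\left(Q \right)},-64 \right)} = \left(29861 - 33878\right) + \sqrt{\left(12 \cdot 4^{2}\right)^{2} + \left(-64\right)^{2}} = -4017 + \sqrt{\left(12 \cdot 16\right)^{2} + 4096} = -4017 + \sqrt{192^{2} + 4096} = -4017 + \sqrt{36864 + 4096} = -4017 + \sqrt{40960} = -4017 + 64 \sqrt{10}$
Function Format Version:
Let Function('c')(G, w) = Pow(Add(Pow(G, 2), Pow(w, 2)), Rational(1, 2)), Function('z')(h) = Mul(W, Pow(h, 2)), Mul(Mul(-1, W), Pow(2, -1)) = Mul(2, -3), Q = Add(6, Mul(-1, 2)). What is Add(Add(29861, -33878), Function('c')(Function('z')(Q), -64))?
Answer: Add(-4017, Mul(64, Pow(10, Rational(1, 2)))) ≈ -3814.6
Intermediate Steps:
Q = 4 (Q = Add(6, -2) = 4)
W = 12 (W = Mul(-2, Mul(2, -3)) = Mul(-2, -6) = 12)
Function('z')(h) = Mul(12, Pow(h, 2))
Add(Add(29861, -33878), Function('c')(Function('z')(Q), -64)) = Add(Add(29861, -33878), Pow(Add(Pow(Mul(12, Pow(4, 2)), 2), Pow(-64, 2)), Rational(1, 2))) = Add(-4017, Pow(Add(Pow(Mul(12, 16), 2), 4096), Rational(1, 2))) = Add(-4017, Pow(Add(Pow(192, 2), 4096), Rational(1, 2))) = Add(-4017, Pow(Add(36864, 4096), Rational(1, 2))) = Add(-4017, Pow(40960, Rational(1, 2))) = Add(-4017, Mul(64, Pow(10, Rational(1, 2))))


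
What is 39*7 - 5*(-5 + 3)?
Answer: 283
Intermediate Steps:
39*7 - 5*(-5 + 3) = 273 - 5*(-2) = 273 + 10 = 283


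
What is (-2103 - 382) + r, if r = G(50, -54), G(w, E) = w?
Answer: -2435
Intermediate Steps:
r = 50
(-2103 - 382) + r = (-2103 - 382) + 50 = -2485 + 50 = -2435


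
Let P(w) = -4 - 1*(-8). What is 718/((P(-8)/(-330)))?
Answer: -59235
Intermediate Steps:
P(w) = 4 (P(w) = -4 + 8 = 4)
718/((P(-8)/(-330))) = 718/((4/(-330))) = 718/((4*(-1/330))) = 718/(-2/165) = 718*(-165/2) = -59235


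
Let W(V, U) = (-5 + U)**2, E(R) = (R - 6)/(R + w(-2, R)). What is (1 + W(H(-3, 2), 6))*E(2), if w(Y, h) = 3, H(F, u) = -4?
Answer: -8/5 ≈ -1.6000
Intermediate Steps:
E(R) = (-6 + R)/(3 + R) (E(R) = (R - 6)/(R + 3) = (-6 + R)/(3 + R))
(1 + W(H(-3, 2), 6))*E(2) = (1 + (-5 + 6)**2)*((-6 + 2)/(3 + 2)) = (1 + 1**2)*(-4/5) = (1 + 1)*((1/5)*(-4)) = 2*(-4/5) = -8/5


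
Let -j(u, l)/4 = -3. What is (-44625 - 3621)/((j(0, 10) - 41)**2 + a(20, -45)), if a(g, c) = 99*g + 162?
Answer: -48246/2983 ≈ -16.174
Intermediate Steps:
j(u, l) = 12 (j(u, l) = -4*(-3) = 12)
a(g, c) = 162 + 99*g
(-44625 - 3621)/((j(0, 10) - 41)**2 + a(20, -45)) = (-44625 - 3621)/((12 - 41)**2 + (162 + 99*20)) = -48246/((-29)**2 + (162 + 1980)) = -48246/(841 + 2142) = -48246/2983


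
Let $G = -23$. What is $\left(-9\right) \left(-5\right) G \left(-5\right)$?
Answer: $5175$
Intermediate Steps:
$\left(-9\right) \left(-5\right) G \left(-5\right) = \left(-9\right) \left(-5\right) \left(-23\right) \left(-5\right) = 45 \left(-23\right) \left(-5\right) = \left(-1035\right) \left(-5\right) = 5175$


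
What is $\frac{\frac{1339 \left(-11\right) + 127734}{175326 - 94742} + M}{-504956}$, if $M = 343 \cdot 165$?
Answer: $- \frac{4560764485}{40691374304} \approx -0.11208$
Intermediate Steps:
$M = 56595$
$\frac{\frac{1339 \left(-11\right) + 127734}{175326 - 94742} + M}{-504956} = \frac{\frac{1339 \left(-11\right) + 127734}{175326 - 94742} + 56595}{-504956} = \left(\frac{-14729 + 127734}{80584} + 56595\right) \left(- \frac{1}{504956}\right) = \left(113005 \cdot \frac{1}{80584} + 56595\right) \left(- \frac{1}{504956}\right) = \left(\frac{113005}{80584} + 56595\right) \left(- \frac{1}{504956}\right) = \frac{4560764485}{80584} \left(- \frac{1}{504956}\right) = - \frac{4560764485}{40691374304}$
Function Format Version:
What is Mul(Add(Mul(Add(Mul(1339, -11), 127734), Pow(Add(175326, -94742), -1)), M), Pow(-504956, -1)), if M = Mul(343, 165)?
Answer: Rational(-4560764485, 40691374304) ≈ -0.11208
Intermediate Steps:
M = 56595
Mul(Add(Mul(Add(Mul(1339, -11), 127734), Pow(Add(175326, -94742), -1)), M), Pow(-504956, -1)) = Mul(Add(Mul(Add(Mul(1339, -11), 127734), Pow(Add(175326, -94742), -1)), 56595), Pow(-504956, -1)) = Mul(Add(Mul(Add(-14729, 127734), Pow(80584, -1)), 56595), Rational(-1, 504956)) = Mul(Add(Mul(113005, Rational(1, 80584)), 56595), Rational(-1, 504956)) = Mul(Add(Rational(113005, 80584), 56595), Rational(-1, 504956)) = Mul(Rational(4560764485, 80584), Rational(-1, 504956)) = Rational(-4560764485, 40691374304)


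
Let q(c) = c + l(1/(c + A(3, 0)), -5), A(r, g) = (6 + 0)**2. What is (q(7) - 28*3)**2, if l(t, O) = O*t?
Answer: 10995856/1849 ≈ 5946.9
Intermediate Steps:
A(r, g) = 36 (A(r, g) = 6**2 = 36)
q(c) = c - 5/(36 + c) (q(c) = c - 5/(c + 36) = c - 5/(36 + c))
(q(7) - 28*3)**2 = ((-5 + 7*(36 + 7))/(36 + 7) - 28*3)**2 = ((-5 + 7*43)/43 - 84)**2 = ((-5 + 301)/43 - 84)**2 = ((1/43)*296 - 84)**2 = (296/43 - 84)**2 = (-3316/43)**2 = 10995856/1849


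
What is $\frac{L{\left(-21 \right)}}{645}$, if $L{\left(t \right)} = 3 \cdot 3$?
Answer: $\frac{3}{215} \approx 0.013953$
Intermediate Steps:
$L{\left(t \right)} = 9$
$\frac{L{\left(-21 \right)}}{645} = \frac{9}{645} = 9 \cdot \frac{1}{645} = \frac{3}{215}$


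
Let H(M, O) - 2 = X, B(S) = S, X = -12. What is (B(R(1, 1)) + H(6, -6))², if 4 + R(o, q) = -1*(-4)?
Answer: 100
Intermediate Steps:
R(o, q) = 0 (R(o, q) = -4 - 1*(-4) = -4 + 4 = 0)
H(M, O) = -10 (H(M, O) = 2 - 12 = -10)
(B(R(1, 1)) + H(6, -6))² = (0 - 10)² = (-10)² = 100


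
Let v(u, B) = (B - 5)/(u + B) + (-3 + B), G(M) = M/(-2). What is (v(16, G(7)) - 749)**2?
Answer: 1429520481/2500 ≈ 5.7181e+5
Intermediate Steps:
G(M) = -M/2 (G(M) = M*(-1/2) = -M/2)
v(u, B) = -3 + B + (-5 + B)/(B + u) (v(u, B) = (-5 + B)/(B + u) + (-3 + B) = -3 + B + (-5 + B)/(B + u))
(v(16, G(7)) - 749)**2 = ((-5 + (-1/2*7)**2 - 3*16 - (-1)*7 - 1/2*7*16)/(-1/2*7 + 16) - 749)**2 = ((-5 + (-7/2)**2 - 48 - 2*(-7/2) - 7/2*16)/(-7/2 + 16) - 749)**2 = ((-5 + 49/4 - 48 + 7 - 56)/(25/2) - 749)**2 = ((2/25)*(-359/4) - 749)**2 = (-359/50 - 749)**2 = (-37809/50)**2 = 1429520481/2500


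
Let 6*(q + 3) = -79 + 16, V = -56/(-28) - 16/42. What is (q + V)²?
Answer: 249001/1764 ≈ 141.16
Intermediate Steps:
V = 34/21 (V = -56*(-1/28) - 16*1/42 = 2 - 8/21 = 34/21 ≈ 1.6190)
q = -27/2 (q = -3 + (-79 + 16)/6 = -3 + (⅙)*(-63) = -3 - 21/2 = -27/2 ≈ -13.500)
(q + V)² = (-27/2 + 34/21)² = (-499/42)² = 249001/1764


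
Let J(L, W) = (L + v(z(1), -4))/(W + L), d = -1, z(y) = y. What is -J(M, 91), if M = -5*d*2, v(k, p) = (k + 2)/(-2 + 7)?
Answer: -53/505 ≈ -0.10495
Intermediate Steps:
v(k, p) = ⅖ + k/5 (v(k, p) = (2 + k)/5 = (2 + k)*(⅕) = ⅖ + k/5)
M = 10 (M = -5*(-1)*2 = 5*2 = 10)
J(L, W) = (⅗ + L)/(L + W) (J(L, W) = (L + (⅖ + (⅕)*1))/(W + L) = (L + (⅖ + ⅕))/(L + W) = (L + ⅗)/(L + W) = (⅗ + L)/(L + W))
-J(M, 91) = -(⅗ + 10)/(10 + 91) = -53/(101*5) = -1*53/505 = -53/505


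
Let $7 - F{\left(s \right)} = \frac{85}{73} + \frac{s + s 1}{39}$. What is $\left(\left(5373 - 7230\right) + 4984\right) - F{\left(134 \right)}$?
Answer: $\frac{8905519}{2847} \approx 3128.0$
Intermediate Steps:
$F{\left(s \right)} = \frac{426}{73} - \frac{2 s}{39}$ ($F{\left(s \right)} = 7 - \left(\frac{85}{73} + \frac{s + s 1}{39}\right) = 7 - \left(85 \cdot \frac{1}{73} + \left(s + s\right) \frac{1}{39}\right) = 7 - \left(\frac{85}{73} + 2 s \frac{1}{39}\right) = 7 - \left(\frac{85}{73} + \frac{2 s}{39}\right) = \frac{426}{73} - \frac{2 s}{39}$)
$\left(\left(5373 - 7230\right) + 4984\right) - F{\left(134 \right)} = \left(\left(5373 - 7230\right) + 4984\right) - \left(\frac{426}{73} - \frac{268}{39}\right) = \left(-1857 + 4984\right) - - \frac{2950}{2847} = 3127 + \frac{2950}{2847} = \frac{8905519}{2847}$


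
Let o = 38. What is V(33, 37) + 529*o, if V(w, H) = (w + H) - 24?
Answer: 20148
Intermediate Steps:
V(w, H) = -24 + H + w (V(w, H) = (H + w) - 24 = -24 + H + w)
V(33, 37) + 529*o = (-24 + 37 + 33) + 529*38 = 46 + 20102 = 20148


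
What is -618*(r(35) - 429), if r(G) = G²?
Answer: -491928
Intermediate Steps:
-618*(r(35) - 429) = -618*(35² - 429) = -618*(1225 - 429) = -618*796 = -491928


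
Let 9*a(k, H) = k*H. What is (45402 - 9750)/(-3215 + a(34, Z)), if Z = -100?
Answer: -320868/32335 ≈ -9.9232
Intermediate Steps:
a(k, H) = H*k/9 (a(k, H) = (k*H)/9 = (H*k)/9 = H*k/9)
(45402 - 9750)/(-3215 + a(34, Z)) = (45402 - 9750)/(-3215 + (1/9)*(-100)*34) = 35652/(-3215 - 3400/9) = 35652/(-32335/9) = 35652*(-9/32335) = -320868/32335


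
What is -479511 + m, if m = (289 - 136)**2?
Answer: -456102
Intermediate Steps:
m = 23409 (m = 153**2 = 23409)
-479511 + m = -479511 + 23409 = -456102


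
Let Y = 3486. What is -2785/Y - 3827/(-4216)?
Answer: 799681/7348488 ≈ 0.10882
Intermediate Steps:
-2785/Y - 3827/(-4216) = -2785/3486 - 3827/(-4216) = -2785*1/3486 - 3827*(-1/4216) = -2785/3486 + 3827/4216 = 799681/7348488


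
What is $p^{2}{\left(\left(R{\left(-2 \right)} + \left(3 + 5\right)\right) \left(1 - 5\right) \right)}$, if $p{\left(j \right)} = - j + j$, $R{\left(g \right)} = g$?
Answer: $0$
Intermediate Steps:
$p{\left(j \right)} = 0$
$p^{2}{\left(\left(R{\left(-2 \right)} + \left(3 + 5\right)\right) \left(1 - 5\right) \right)} = 0^{2} = 0$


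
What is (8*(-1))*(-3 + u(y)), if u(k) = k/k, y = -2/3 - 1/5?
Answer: 16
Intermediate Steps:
y = -13/15 (y = -2*⅓ - 1*⅕ = -⅔ - ⅕ = -13/15 ≈ -0.86667)
u(k) = 1
(8*(-1))*(-3 + u(y)) = (8*(-1))*(-3 + 1) = -8*(-2) = 16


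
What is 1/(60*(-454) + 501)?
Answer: -1/26739 ≈ -3.7399e-5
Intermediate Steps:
1/(60*(-454) + 501) = 1/(-27240 + 501) = 1/(-26739) = -1/26739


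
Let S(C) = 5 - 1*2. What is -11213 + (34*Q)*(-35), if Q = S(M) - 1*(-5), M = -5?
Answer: -20733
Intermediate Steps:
S(C) = 3 (S(C) = 5 - 2 = 3)
Q = 8 (Q = 3 - 1*(-5) = 3 + 5 = 8)
-11213 + (34*Q)*(-35) = -11213 + (34*8)*(-35) = -11213 + 272*(-35) = -11213 - 9520 = -20733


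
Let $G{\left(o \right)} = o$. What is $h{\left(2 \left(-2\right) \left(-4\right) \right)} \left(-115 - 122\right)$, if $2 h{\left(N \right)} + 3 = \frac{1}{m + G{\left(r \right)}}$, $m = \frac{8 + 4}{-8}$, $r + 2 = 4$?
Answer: $\frac{237}{2} \approx 118.5$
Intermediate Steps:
$r = 2$ ($r = -2 + 4 = 2$)
$m = - \frac{3}{2}$ ($m = 12 \left(- \frac{1}{8}\right) = - \frac{3}{2} \approx -1.5$)
$h{\left(N \right)} = - \frac{1}{2}$ ($h{\left(N \right)} = - \frac{3}{2} + \frac{1}{2 \left(- \frac{3}{2} + 2\right)} = - \frac{3}{2} + \frac{\frac{1}{\frac{1}{2}}}{2} = - \frac{3}{2} + \frac{1}{2} \cdot 2 = - \frac{3}{2} + 1 = - \frac{1}{2}$)
$h{\left(2 \left(-2\right) \left(-4\right) \right)} \left(-115 - 122\right) = - \frac{-115 - 122}{2} = \left(- \frac{1}{2}\right) \left(-237\right) = \frac{237}{2}$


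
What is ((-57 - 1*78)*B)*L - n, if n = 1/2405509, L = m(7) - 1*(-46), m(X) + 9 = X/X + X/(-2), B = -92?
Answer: 1030736551409/2405509 ≈ 4.2849e+5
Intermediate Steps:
m(X) = -8 - X/2 (m(X) = -9 + (X/X + X/(-2)) = -9 + (1 + X*(-½)) = -9 + (1 - X/2) = -8 - X/2)
L = 69/2 (L = (-8 - ½*7) - 1*(-46) = (-8 - 7/2) + 46 = -23/2 + 46 = 69/2 ≈ 34.500)
n = 1/2405509 ≈ 4.1571e-7
((-57 - 1*78)*B)*L - n = ((-57 - 1*78)*(-92))*(69/2) - 1*1/2405509 = ((-57 - 78)*(-92))*(69/2) - 1/2405509 = -135*(-92)*(69/2) - 1/2405509 = 12420*(69/2) - 1/2405509 = 428490 - 1/2405509 = 1030736551409/2405509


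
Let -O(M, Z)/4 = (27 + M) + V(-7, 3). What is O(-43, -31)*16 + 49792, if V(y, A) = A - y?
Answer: 50176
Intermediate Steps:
O(M, Z) = -148 - 4*M (O(M, Z) = -4*((27 + M) + (3 - 1*(-7))) = -4*((27 + M) + (3 + 7)) = -4*((27 + M) + 10) = -4*(37 + M) = -148 - 4*M)
O(-43, -31)*16 + 49792 = (-148 - 4*(-43))*16 + 49792 = (-148 + 172)*16 + 49792 = 24*16 + 49792 = 384 + 49792 = 50176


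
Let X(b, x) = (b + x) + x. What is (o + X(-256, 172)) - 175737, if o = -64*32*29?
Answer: -235041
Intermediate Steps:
o = -59392 (o = -2048*29 = -59392)
X(b, x) = b + 2*x
(o + X(-256, 172)) - 175737 = (-59392 + (-256 + 2*172)) - 175737 = (-59392 + (-256 + 344)) - 175737 = (-59392 + 88) - 175737 = -59304 - 175737 = -235041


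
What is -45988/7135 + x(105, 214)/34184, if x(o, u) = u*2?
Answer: -392250003/60975710 ≈ -6.4329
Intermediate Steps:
x(o, u) = 2*u
-45988/7135 + x(105, 214)/34184 = -45988/7135 + (2*214)/34184 = -45988*1/7135 + 428*(1/34184) = -45988/7135 + 107/8546 = -392250003/60975710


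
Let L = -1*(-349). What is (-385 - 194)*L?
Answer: -202071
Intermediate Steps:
L = 349
(-385 - 194)*L = (-385 - 194)*349 = -579*349 = -202071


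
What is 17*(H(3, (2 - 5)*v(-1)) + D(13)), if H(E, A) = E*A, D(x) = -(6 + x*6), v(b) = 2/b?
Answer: -1122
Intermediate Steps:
D(x) = -6 - 6*x (D(x) = -(6 + 6*x) = -6 - 6*x)
H(E, A) = A*E
17*(H(3, (2 - 5)*v(-1)) + D(13)) = 17*(((2 - 5)*(2/(-1)))*3 + (-6 - 6*13)) = 17*(-6*(-1)*3 + (-6 - 78)) = 17*(-3*(-2)*3 - 84) = 17*(6*3 - 84) = 17*(18 - 84) = 17*(-66) = -1122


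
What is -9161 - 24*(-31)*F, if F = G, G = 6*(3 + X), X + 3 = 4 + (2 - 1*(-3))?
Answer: 31015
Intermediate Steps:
X = 6 (X = -3 + (4 + (2 - 1*(-3))) = -3 + (4 + (2 + 3)) = -3 + (4 + 5) = -3 + 9 = 6)
G = 54 (G = 6*(3 + 6) = 6*9 = 54)
F = 54
-9161 - 24*(-31)*F = -9161 - 24*(-31)*54 = -9161 - (-744)*54 = -9161 - 1*(-40176) = -9161 + 40176 = 31015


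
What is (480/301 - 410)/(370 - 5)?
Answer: -24586/21973 ≈ -1.1189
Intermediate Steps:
(480/301 - 410)/(370 - 5) = (480*(1/301) - 410)/365 = (480/301 - 410)*(1/365) = -122930/301*1/365 = -24586/21973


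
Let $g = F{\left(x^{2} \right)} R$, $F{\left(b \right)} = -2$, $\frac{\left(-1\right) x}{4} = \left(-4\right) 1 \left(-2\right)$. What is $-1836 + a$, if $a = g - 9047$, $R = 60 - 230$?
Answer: $-10543$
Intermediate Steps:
$x = -32$ ($x = - 4 \left(-4\right) 1 \left(-2\right) = - 4 \left(\left(-4\right) \left(-2\right)\right) = \left(-4\right) 8 = -32$)
$R = -170$
$g = 340$ ($g = \left(-2\right) \left(-170\right) = 340$)
$a = -8707$ ($a = 340 - 9047 = -8707$)
$-1836 + a = -1836 - 8707 = -10543$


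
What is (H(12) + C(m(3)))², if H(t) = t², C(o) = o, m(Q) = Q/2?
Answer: 84681/4 ≈ 21170.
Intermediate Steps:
m(Q) = Q/2 (m(Q) = Q*(½) = Q/2)
(H(12) + C(m(3)))² = (12² + (½)*3)² = (144 + 3/2)² = (291/2)² = 84681/4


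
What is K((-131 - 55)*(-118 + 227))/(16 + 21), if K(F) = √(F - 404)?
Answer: 7*I*√422/37 ≈ 3.8864*I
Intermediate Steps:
K(F) = √(-404 + F)
K((-131 - 55)*(-118 + 227))/(16 + 21) = √(-404 + (-131 - 55)*(-118 + 227))/(16 + 21) = √(-404 - 186*109)/37 = √(-404 - 20274)*(1/37) = √(-20678)*(1/37) = (7*I*√422)*(1/37) = 7*I*√422/37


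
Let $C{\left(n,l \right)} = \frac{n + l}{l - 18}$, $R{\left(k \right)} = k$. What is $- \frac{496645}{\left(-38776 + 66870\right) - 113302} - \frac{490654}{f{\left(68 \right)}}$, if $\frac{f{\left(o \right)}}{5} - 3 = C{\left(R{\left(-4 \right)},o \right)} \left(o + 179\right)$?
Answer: $- \frac{205075499705}{679874632} \approx -301.64$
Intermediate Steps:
$C{\left(n,l \right)} = \frac{l + n}{-18 + l}$
$f{\left(o \right)} = 15 + \frac{5 \left(-4 + o\right) \left(179 + o\right)}{-18 + o}$ ($f{\left(o \right)} = 15 + 5 \frac{o - 4}{-18 + o} \left(o + 179\right) = 15 + 5 \frac{-4 + o}{-18 + o} \left(179 + o\right) = 15 + 5 \frac{\left(-4 + o\right) \left(179 + o\right)}{-18 + o} = 15 + \frac{5 \left(-4 + o\right) \left(179 + o\right)}{-18 + o}$)
$- \frac{496645}{\left(-38776 + 66870\right) - 113302} - \frac{490654}{f{\left(68 \right)}} = - \frac{496645}{\left(-38776 + 66870\right) - 113302} - \frac{490654}{5 \frac{1}{-18 + 68} \left(-770 + 68^{2} + 178 \cdot 68\right)} = - \frac{496645}{28094 - 113302} - \frac{490654}{5 \cdot \frac{1}{50} \left(-770 + 4624 + 12104\right)} = - \frac{496645}{-85208} - \frac{490654}{5 \cdot \frac{1}{50} \cdot 15958} = \left(-496645\right) \left(- \frac{1}{85208}\right) - \frac{490654}{\frac{7979}{5}} = \frac{496645}{85208} - \frac{2453270}{7979} = - \frac{205075499705}{679874632}$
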